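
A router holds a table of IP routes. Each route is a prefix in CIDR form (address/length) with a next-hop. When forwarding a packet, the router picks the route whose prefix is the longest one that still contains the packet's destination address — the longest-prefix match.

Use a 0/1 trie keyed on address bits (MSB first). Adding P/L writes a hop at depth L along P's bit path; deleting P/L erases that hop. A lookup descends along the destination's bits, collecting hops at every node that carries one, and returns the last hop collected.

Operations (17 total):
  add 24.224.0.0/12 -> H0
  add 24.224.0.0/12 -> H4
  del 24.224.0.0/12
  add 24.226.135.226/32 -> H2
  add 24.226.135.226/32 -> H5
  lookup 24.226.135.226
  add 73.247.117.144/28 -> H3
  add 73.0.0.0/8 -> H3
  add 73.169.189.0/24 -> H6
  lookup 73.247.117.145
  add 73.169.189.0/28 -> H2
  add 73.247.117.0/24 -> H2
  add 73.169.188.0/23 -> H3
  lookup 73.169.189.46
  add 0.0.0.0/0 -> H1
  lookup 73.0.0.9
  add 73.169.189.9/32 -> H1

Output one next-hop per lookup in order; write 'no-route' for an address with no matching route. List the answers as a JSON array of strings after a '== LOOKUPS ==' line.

Trace:
  add 24.224.0.0/12 -> H0 at depth 12
  add 24.224.0.0/12 -> H4 at depth 12
  del 24.224.0.0/12 (clear depth 12)
  add 24.226.135.226/32 -> H2 at depth 32
  add 24.226.135.226/32 -> H5 at depth 32
  ? 24.226.135.226  path d0:-→d1:-→d2:-→d3:-→d4:-→d5:-→d6:-→d7:-→d8:-→d9:-→d10:-→d11:-→d12:-→d13:-→d14:-→d15:-→d16:-→d17:-→d18:-→d19:-→d20:-→d21:-→d22:-→d23:-→d24:-→d25:-→d26:-→d27:-→d28:-→d29:-→d30:-→d31:-→d32:H5  best=H5
  add 73.247.117.144/28 -> H3 at depth 28
  add 73.0.0.0/8 -> H3 at depth 8
  add 73.169.189.0/24 -> H6 at depth 24
  ? 73.247.117.145  path d0:-→d1:-→d2:-→d3:-→d4:-→d5:-→d6:-→d7:-→d8:H3→d9:-→d10:-→d11:-→d12:-→d13:-→d14:-→d15:-→d16:-→d17:-→d18:-→d19:-→d20:-→d21:-→d22:-→d23:-→d24:-→d25:-→d26:-→d27:-→d28:H3  best=H3
  add 73.169.189.0/28 -> H2 at depth 28
  add 73.247.117.0/24 -> H2 at depth 24
  add 73.169.188.0/23 -> H3 at depth 23
  ? 73.169.189.46  path d0:-→d1:-→d2:-→d3:-→d4:-→d5:-→d6:-→d7:-→d8:H3→d9:-→d10:-→d11:-→d12:-→d13:-→d14:-→d15:-→d16:-→d17:-→d18:-→d19:-→d20:-→d21:-→d22:-→d23:H3→d24:H6→d25:-→d26:-  best=H6
  add 0.0.0.0/0 -> H1 at depth 0
  ? 73.0.0.9  path d0:H1→d1:-→d2:-→d3:-→d4:-→d5:-→d6:-→d7:-→d8:H3  best=H3
  add 73.169.189.9/32 -> H1 at depth 32

== LOOKUPS ==
["H5","H3","H6","H3"]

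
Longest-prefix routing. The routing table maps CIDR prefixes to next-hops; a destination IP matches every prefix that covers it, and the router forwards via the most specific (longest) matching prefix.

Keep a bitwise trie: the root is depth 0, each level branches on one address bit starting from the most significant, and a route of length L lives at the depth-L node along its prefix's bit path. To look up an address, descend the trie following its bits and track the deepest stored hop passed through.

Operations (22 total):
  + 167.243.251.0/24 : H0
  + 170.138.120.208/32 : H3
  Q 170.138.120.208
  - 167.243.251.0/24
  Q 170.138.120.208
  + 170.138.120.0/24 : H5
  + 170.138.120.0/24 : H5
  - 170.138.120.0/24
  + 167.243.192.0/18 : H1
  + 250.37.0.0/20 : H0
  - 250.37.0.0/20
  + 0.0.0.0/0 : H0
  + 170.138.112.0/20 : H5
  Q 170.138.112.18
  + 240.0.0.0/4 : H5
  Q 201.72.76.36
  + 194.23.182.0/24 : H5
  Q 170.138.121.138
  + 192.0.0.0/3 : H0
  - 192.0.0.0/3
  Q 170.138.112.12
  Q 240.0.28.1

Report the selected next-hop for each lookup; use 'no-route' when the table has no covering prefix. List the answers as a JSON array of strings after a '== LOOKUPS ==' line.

Trace:
  add 167.243.251.0/24 -> H0 at depth 24
  add 170.138.120.208/32 -> H3 at depth 32
  Q 170.138.120.208: descend 10101010100010100111100011010000 ; hops seen [H3] ; pick H3
  - 167.243.251.0/24 clear@24
  Q 170.138.120.208: descend 10101010100010100111100011010000 ; hops seen [H3] ; pick H3
  add 170.138.120.0/24 -> H5 at depth 24
  add 170.138.120.0/24 -> H5 at depth 24
  - 170.138.120.0/24 clear@24
  add 167.243.192.0/18 -> H1 at depth 18
  add 250.37.0.0/20 -> H0 at depth 20
  - 250.37.0.0/20 clear@20
  add 0.0.0.0/0 -> H0 at depth 0
  add 170.138.112.0/20 -> H5 at depth 20
  Q 170.138.112.18: descend 10101010100010100111 ; hops seen [H0,H5] ; pick H5
  add 240.0.0.0/4 -> H5 at depth 4
  Q 201.72.76.36: descend 11 ; hops seen [H0] ; pick H0
  add 194.23.182.0/24 -> H5 at depth 24
  Q 170.138.121.138: descend 10101010100010100111100 ; hops seen [H0,H5] ; pick H5
  add 192.0.0.0/3 -> H0 at depth 3
  - 192.0.0.0/3 clear@3
  Q 170.138.112.12: descend 10101010100010100111 ; hops seen [H0,H5] ; pick H5
  Q 240.0.28.1: descend 1111 ; hops seen [H0,H5] ; pick H5

== LOOKUPS ==
["H3","H3","H5","H0","H5","H5","H5"]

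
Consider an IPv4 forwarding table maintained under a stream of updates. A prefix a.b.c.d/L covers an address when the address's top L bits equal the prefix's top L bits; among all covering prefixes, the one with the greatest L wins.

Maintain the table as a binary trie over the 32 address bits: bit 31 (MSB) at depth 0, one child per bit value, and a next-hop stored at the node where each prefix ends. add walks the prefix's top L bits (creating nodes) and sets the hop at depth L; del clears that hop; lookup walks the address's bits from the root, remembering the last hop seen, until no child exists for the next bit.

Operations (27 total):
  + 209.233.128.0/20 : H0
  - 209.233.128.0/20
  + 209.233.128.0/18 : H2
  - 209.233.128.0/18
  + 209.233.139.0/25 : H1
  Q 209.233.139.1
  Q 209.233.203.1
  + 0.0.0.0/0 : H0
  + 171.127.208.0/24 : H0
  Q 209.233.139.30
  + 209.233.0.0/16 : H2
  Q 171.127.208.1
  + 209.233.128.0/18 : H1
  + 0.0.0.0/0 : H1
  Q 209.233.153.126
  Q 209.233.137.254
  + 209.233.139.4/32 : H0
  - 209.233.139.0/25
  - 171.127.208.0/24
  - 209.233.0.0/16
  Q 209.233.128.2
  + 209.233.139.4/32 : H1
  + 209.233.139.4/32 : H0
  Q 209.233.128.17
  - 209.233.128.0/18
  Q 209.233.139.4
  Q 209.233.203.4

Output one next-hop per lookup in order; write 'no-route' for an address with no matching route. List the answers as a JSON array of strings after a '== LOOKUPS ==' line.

Trace:
  + 209.233.128.0/20 (H0) depth=20
  - 209.233.128.0/20 clear@20
  + 209.233.128.0/18 (H2) depth=18
  - 209.233.128.0/18 clear@18
  + 209.233.139.0/25 (H1) depth=25
  ? 209.233.139.1  path d0:-→d1:-→d2:-→d3:-→d4:-→d5:-→d6:-→d7:-→d8:-→d9:-→d10:-→d11:-→d12:-→d13:-→d14:-→d15:-→d16:-→d17:-→d18:-→d19:-→d20:-→d21:-→d22:-→d23:-→d24:-→d25:H1  best=H1
  ? 209.233.203.1  path d0:-→d1:-→d2:-→d3:-→d4:-→d5:-→d6:-→d7:-→d8:-→d9:-→d10:-→d11:-→d12:-→d13:-→d14:-→d15:-→d16:-→d17:-  best=no-route
  + 0.0.0.0/0 (H0) depth=0
  + 171.127.208.0/24 (H0) depth=24
  ? 209.233.139.30  path d0:H0→d1:-→d2:-→d3:-→d4:-→d5:-→d6:-→d7:-→d8:-→d9:-→d10:-→d11:-→d12:-→d13:-→d14:-→d15:-→d16:-→d17:-→d18:-→d19:-→d20:-→d21:-→d22:-→d23:-→d24:-→d25:H1  best=H1
  + 209.233.0.0/16 (H2) depth=16
  ? 171.127.208.1  path d0:H0→d1:-→d2:-→d3:-→d4:-→d5:-→d6:-→d7:-→d8:-→d9:-→d10:-→d11:-→d12:-→d13:-→d14:-→d15:-→d16:-→d17:-→d18:-→d19:-→d20:-→d21:-→d22:-→d23:-→d24:H0  best=H0
  + 209.233.128.0/18 (H1) depth=18
  + 0.0.0.0/0 (H1) depth=0
  ? 209.233.153.126  path d0:H1→d1:-→d2:-→d3:-→d4:-→d5:-→d6:-→d7:-→d8:-→d9:-→d10:-→d11:-→d12:-→d13:-→d14:-→d15:-→d16:H2→d17:-→d18:H1→d19:-  best=H1
  ? 209.233.137.254  path d0:H1→d1:-→d2:-→d3:-→d4:-→d5:-→d6:-→d7:-→d8:-→d9:-→d10:-→d11:-→d12:-→d13:-→d14:-→d15:-→d16:H2→d17:-→d18:H1→d19:-→d20:-→d21:-→d22:-  best=H1
  + 209.233.139.4/32 (H0) depth=32
  - 209.233.139.0/25 clear@25
  - 171.127.208.0/24 clear@24
  - 209.233.0.0/16 clear@16
  ? 209.233.128.2  path d0:H1→d1:-→d2:-→d3:-→d4:-→d5:-→d6:-→d7:-→d8:-→d9:-→d10:-→d11:-→d12:-→d13:-→d14:-→d15:-→d16:-→d17:-→d18:H1→d19:-→d20:-  best=H1
  + 209.233.139.4/32 (H1) depth=32
  + 209.233.139.4/32 (H0) depth=32
  ? 209.233.128.17  path d0:H1→d1:-→d2:-→d3:-→d4:-→d5:-→d6:-→d7:-→d8:-→d9:-→d10:-→d11:-→d12:-→d13:-→d14:-→d15:-→d16:-→d17:-→d18:H1→d19:-→d20:-  best=H1
  - 209.233.128.0/18 clear@18
  ? 209.233.139.4  path d0:H1→d1:-→d2:-→d3:-→d4:-→d5:-→d6:-→d7:-→d8:-→d9:-→d10:-→d11:-→d12:-→d13:-→d14:-→d15:-→d16:-→d17:-→d18:-→d19:-→d20:-→d21:-→d22:-→d23:-→d24:-→d25:-→d26:-→d27:-→d28:-→d29:-→d30:-→d31:-→d32:H0  best=H0
  ? 209.233.203.4  path d0:H1→d1:-→d2:-→d3:-→d4:-→d5:-→d6:-→d7:-→d8:-→d9:-→d10:-→d11:-→d12:-→d13:-→d14:-→d15:-→d16:-→d17:-  best=H1

== LOOKUPS ==
["H1","no-route","H1","H0","H1","H1","H1","H1","H0","H1"]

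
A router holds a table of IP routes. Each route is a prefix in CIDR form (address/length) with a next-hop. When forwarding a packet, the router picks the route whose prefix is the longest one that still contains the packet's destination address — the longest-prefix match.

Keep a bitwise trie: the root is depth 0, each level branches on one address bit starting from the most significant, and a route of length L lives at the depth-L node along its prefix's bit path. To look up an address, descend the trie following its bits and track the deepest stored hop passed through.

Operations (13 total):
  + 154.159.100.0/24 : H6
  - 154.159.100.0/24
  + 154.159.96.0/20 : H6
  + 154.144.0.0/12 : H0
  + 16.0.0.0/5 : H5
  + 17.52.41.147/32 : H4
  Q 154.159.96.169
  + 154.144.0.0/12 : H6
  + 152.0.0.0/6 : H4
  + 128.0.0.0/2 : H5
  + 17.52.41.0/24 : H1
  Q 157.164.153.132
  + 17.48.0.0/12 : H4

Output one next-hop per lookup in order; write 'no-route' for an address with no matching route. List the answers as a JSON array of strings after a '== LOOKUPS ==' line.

Apply in order:
  + 154.159.100.0/24 (H6) depth=24
  - 154.159.100.0/24 clear@24
  + 154.159.96.0/20 (H6) depth=20
  + 154.144.0.0/12 (H0) depth=12
  + 16.0.0.0/5 (H5) depth=5
  + 17.52.41.147/32 (H4) depth=32
  lookup 154.159.96.169: bits 100110101001111101100 walk d0:-→d1:-→d2:-→d3:-→d4:-→d5:-→d6:-→d7:-→d8:-→d9:-→d10:-→d11:-→d12:H0→d13:-→d14:-→d15:-→d16:-→d17:-→d18:-→d19:-→d20:H6→d21:- -> H6
  + 154.144.0.0/12 (H6) depth=12
  + 152.0.0.0/6 (H4) depth=6
  + 128.0.0.0/2 (H5) depth=2
  + 17.52.41.0/24 (H1) depth=24
  lookup 157.164.153.132: bits 10011 walk d0:-→d1:-→d2:H5→d3:-→d4:-→d5:- -> H5
  + 17.48.0.0/12 (H4) depth=12

== LOOKUPS ==
["H6","H5"]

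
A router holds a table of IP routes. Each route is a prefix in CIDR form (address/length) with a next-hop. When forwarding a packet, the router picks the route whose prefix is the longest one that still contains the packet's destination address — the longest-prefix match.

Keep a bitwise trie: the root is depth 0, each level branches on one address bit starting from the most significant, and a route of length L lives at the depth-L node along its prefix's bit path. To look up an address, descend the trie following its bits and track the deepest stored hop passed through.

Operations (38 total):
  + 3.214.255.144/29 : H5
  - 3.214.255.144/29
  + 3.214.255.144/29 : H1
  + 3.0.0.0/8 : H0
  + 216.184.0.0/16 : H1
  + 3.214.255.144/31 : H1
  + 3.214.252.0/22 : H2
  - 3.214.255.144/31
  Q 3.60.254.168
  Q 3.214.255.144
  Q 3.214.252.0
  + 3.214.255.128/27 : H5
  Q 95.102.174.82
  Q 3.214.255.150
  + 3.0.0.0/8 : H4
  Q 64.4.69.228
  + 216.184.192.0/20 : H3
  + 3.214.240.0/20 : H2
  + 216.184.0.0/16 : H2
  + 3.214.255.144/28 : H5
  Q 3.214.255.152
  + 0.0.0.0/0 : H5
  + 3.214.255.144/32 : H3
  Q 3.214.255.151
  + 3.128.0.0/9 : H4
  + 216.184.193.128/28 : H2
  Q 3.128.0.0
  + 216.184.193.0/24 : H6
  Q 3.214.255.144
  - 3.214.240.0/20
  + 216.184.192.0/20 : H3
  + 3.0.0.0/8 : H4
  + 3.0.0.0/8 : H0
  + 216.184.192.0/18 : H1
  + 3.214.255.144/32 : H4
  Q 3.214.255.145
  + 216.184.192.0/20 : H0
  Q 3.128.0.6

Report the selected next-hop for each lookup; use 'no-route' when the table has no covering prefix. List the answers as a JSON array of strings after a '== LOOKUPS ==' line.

Apply in order:
  add 3.214.255.144/29 -> H5 at depth 29
  del 3.214.255.144/29 (clear depth 29)
  add 3.214.255.144/29 -> H1 at depth 29
  add 3.0.0.0/8 -> H0 at depth 8
  add 216.184.0.0/16 -> H1 at depth 16
  add 3.214.255.144/31 -> H1 at depth 31
  add 3.214.252.0/22 -> H2 at depth 22
  del 3.214.255.144/31 (clear depth 31)
  ? 3.60.254.168  path d0:-→d1:-→d2:-→d3:-→d4:-→d5:-→d6:-→d7:-→d8:H0  best=H0
  ? 3.214.255.144  path d0:-→d1:-→d2:-→d3:-→d4:-→d5:-→d6:-→d7:-→d8:H0→d9:-→d10:-→d11:-→d12:-→d13:-→d14:-→d15:-→d16:-→d17:-→d18:-→d19:-→d20:-→d21:-→d22:H2→d23:-→d24:-→d25:-→d26:-→d27:-→d28:-→d29:H1→d30:-→d31:-  best=H1
  ? 3.214.252.0  path d0:-→d1:-→d2:-→d3:-→d4:-→d5:-→d6:-→d7:-→d8:H0→d9:-→d10:-→d11:-→d12:-→d13:-→d14:-→d15:-→d16:-→d17:-→d18:-→d19:-→d20:-→d21:-→d22:H2  best=H2
  add 3.214.255.128/27 -> H5 at depth 27
  ? 95.102.174.82  path d0:-→d1:-  best=no-route
  ? 3.214.255.150  path d0:-→d1:-→d2:-→d3:-→d4:-→d5:-→d6:-→d7:-→d8:H0→d9:-→d10:-→d11:-→d12:-→d13:-→d14:-→d15:-→d16:-→d17:-→d18:-→d19:-→d20:-→d21:-→d22:H2→d23:-→d24:-→d25:-→d26:-→d27:H5→d28:-→d29:H1  best=H1
  add 3.0.0.0/8 -> H4 at depth 8
  ? 64.4.69.228  path d0:-→d1:-  best=no-route
  add 216.184.192.0/20 -> H3 at depth 20
  add 3.214.240.0/20 -> H2 at depth 20
  add 216.184.0.0/16 -> H2 at depth 16
  add 3.214.255.144/28 -> H5 at depth 28
  ? 3.214.255.152  path d0:-→d1:-→d2:-→d3:-→d4:-→d5:-→d6:-→d7:-→d8:H4→d9:-→d10:-→d11:-→d12:-→d13:-→d14:-→d15:-→d16:-→d17:-→d18:-→d19:-→d20:H2→d21:-→d22:H2→d23:-→d24:-→d25:-→d26:-→d27:H5→d28:H5  best=H5
  add 0.0.0.0/0 -> H5 at depth 0
  add 3.214.255.144/32 -> H3 at depth 32
  ? 3.214.255.151  path d0:H5→d1:-→d2:-→d3:-→d4:-→d5:-→d6:-→d7:-→d8:H4→d9:-→d10:-→d11:-→d12:-→d13:-→d14:-→d15:-→d16:-→d17:-→d18:-→d19:-→d20:H2→d21:-→d22:H2→d23:-→d24:-→d25:-→d26:-→d27:H5→d28:H5→d29:H1  best=H1
  add 3.128.0.0/9 -> H4 at depth 9
  add 216.184.193.128/28 -> H2 at depth 28
  ? 3.128.0.0  path d0:H5→d1:-→d2:-→d3:-→d4:-→d5:-→d6:-→d7:-→d8:H4→d9:H4  best=H4
  add 216.184.193.0/24 -> H6 at depth 24
  ? 3.214.255.144  path d0:H5→d1:-→d2:-→d3:-→d4:-→d5:-→d6:-→d7:-→d8:H4→d9:H4→d10:-→d11:-→d12:-→d13:-→d14:-→d15:-→d16:-→d17:-→d18:-→d19:-→d20:H2→d21:-→d22:H2→d23:-→d24:-→d25:-→d26:-→d27:H5→d28:H5→d29:H1→d30:-→d31:-→d32:H3  best=H3
  del 3.214.240.0/20 (clear depth 20)
  add 216.184.192.0/20 -> H3 at depth 20
  add 3.0.0.0/8 -> H4 at depth 8
  add 3.0.0.0/8 -> H0 at depth 8
  add 216.184.192.0/18 -> H1 at depth 18
  add 3.214.255.144/32 -> H4 at depth 32
  ? 3.214.255.145  path d0:H5→d1:-→d2:-→d3:-→d4:-→d5:-→d6:-→d7:-→d8:H0→d9:H4→d10:-→d11:-→d12:-→d13:-→d14:-→d15:-→d16:-→d17:-→d18:-→d19:-→d20:-→d21:-→d22:H2→d23:-→d24:-→d25:-→d26:-→d27:H5→d28:H5→d29:H1→d30:-→d31:-  best=H1
  add 216.184.192.0/20 -> H0 at depth 20
  ? 3.128.0.6  path d0:H5→d1:-→d2:-→d3:-→d4:-→d5:-→d6:-→d7:-→d8:H0→d9:H4  best=H4

== LOOKUPS ==
["H0","H1","H2","no-route","H1","no-route","H5","H1","H4","H3","H1","H4"]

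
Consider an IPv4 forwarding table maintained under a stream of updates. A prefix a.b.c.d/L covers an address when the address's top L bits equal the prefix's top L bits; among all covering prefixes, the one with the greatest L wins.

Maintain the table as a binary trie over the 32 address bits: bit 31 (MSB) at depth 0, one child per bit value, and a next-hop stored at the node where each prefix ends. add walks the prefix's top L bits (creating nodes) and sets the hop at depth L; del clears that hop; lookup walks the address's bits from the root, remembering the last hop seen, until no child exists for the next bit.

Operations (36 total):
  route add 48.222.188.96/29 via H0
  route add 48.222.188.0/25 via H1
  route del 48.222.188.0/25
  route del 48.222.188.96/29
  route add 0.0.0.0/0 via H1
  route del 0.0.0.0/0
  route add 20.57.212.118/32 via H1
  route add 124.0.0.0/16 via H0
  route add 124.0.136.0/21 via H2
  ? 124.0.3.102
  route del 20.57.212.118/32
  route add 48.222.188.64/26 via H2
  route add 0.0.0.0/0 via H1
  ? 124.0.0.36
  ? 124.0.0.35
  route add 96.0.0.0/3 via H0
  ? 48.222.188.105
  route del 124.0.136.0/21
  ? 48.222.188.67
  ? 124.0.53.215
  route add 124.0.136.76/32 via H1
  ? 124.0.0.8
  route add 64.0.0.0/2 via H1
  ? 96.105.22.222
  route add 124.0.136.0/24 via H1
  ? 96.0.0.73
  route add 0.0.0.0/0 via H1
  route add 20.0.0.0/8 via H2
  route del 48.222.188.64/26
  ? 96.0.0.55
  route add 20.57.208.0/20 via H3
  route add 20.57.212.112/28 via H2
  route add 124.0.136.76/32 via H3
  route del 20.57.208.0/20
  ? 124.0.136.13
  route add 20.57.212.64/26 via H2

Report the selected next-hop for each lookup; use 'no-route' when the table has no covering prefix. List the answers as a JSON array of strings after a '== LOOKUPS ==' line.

Process each operation:
  + 48.222.188.96/29 (H0) depth=29
  + 48.222.188.0/25 (H1) depth=25
  del 48.222.188.0/25 (clear depth 25)
  del 48.222.188.96/29 (clear depth 29)
  + 0.0.0.0/0 (H1) depth=0
  del 0.0.0.0/0 (clear depth 0)
  + 20.57.212.118/32 (H1) depth=32
  + 124.0.0.0/16 (H0) depth=16
  + 124.0.136.0/21 (H2) depth=21
  lookup 124.0.3.102: bits 0111110000000000 walk d0:-→d1:-→d2:-→d3:-→d4:-→d5:-→d6:-→d7:-→d8:-→d9:-→d10:-→d11:-→d12:-→d13:-→d14:-→d15:-→d16:H0 -> H0
  del 20.57.212.118/32 (clear depth 32)
  + 48.222.188.64/26 (H2) depth=26
  + 0.0.0.0/0 (H1) depth=0
  lookup 124.0.0.36: bits 0111110000000000 walk d0:H1→d1:-→d2:-→d3:-→d4:-→d5:-→d6:-→d7:-→d8:-→d9:-→d10:-→d11:-→d12:-→d13:-→d14:-→d15:-→d16:H0 -> H0
  lookup 124.0.0.35: bits 0111110000000000 walk d0:H1→d1:-→d2:-→d3:-→d4:-→d5:-→d6:-→d7:-→d8:-→d9:-→d10:-→d11:-→d12:-→d13:-→d14:-→d15:-→d16:H0 -> H0
  + 96.0.0.0/3 (H0) depth=3
  lookup 48.222.188.105: bits 0011000011011110101111000110 walk d0:H1→d1:-→d2:-→d3:-→d4:-→d5:-→d6:-→d7:-→d8:-→d9:-→d10:-→d11:-→d12:-→d13:-→d14:-→d15:-→d16:-→d17:-→d18:-→d19:-→d20:-→d21:-→d22:-→d23:-→d24:-→d25:-→d26:H2→d27:-→d28:- -> H2
  del 124.0.136.0/21 (clear depth 21)
  lookup 48.222.188.67: bits 00110000110111101011110001 walk d0:H1→d1:-→d2:-→d3:-→d4:-→d5:-→d6:-→d7:-→d8:-→d9:-→d10:-→d11:-→d12:-→d13:-→d14:-→d15:-→d16:-→d17:-→d18:-→d19:-→d20:-→d21:-→d22:-→d23:-→d24:-→d25:-→d26:H2 -> H2
  lookup 124.0.53.215: bits 0111110000000000 walk d0:H1→d1:-→d2:-→d3:H0→d4:-→d5:-→d6:-→d7:-→d8:-→d9:-→d10:-→d11:-→d12:-→d13:-→d14:-→d15:-→d16:H0 -> H0
  + 124.0.136.76/32 (H1) depth=32
  lookup 124.0.0.8: bits 0111110000000000 walk d0:H1→d1:-→d2:-→d3:H0→d4:-→d5:-→d6:-→d7:-→d8:-→d9:-→d10:-→d11:-→d12:-→d13:-→d14:-→d15:-→d16:H0 -> H0
  + 64.0.0.0/2 (H1) depth=2
  lookup 96.105.22.222: bits 011 walk d0:H1→d1:-→d2:H1→d3:H0 -> H0
  + 124.0.136.0/24 (H1) depth=24
  lookup 96.0.0.73: bits 011 walk d0:H1→d1:-→d2:H1→d3:H0 -> H0
  + 0.0.0.0/0 (H1) depth=0
  + 20.0.0.0/8 (H2) depth=8
  del 48.222.188.64/26 (clear depth 26)
  lookup 96.0.0.55: bits 011 walk d0:H1→d1:-→d2:H1→d3:H0 -> H0
  + 20.57.208.0/20 (H3) depth=20
  + 20.57.212.112/28 (H2) depth=28
  + 124.0.136.76/32 (H3) depth=32
  del 20.57.208.0/20 (clear depth 20)
  lookup 124.0.136.13: bits 0111110000000000100010000 walk d0:H1→d1:-→d2:H1→d3:H0→d4:-→d5:-→d6:-→d7:-→d8:-→d9:-→d10:-→d11:-→d12:-→d13:-→d14:-→d15:-→d16:H0→d17:-→d18:-→d19:-→d20:-→d21:-→d22:-→d23:-→d24:H1→d25:- -> H1
  + 20.57.212.64/26 (H2) depth=26

== LOOKUPS ==
["H0","H0","H0","H2","H2","H0","H0","H0","H0","H0","H1"]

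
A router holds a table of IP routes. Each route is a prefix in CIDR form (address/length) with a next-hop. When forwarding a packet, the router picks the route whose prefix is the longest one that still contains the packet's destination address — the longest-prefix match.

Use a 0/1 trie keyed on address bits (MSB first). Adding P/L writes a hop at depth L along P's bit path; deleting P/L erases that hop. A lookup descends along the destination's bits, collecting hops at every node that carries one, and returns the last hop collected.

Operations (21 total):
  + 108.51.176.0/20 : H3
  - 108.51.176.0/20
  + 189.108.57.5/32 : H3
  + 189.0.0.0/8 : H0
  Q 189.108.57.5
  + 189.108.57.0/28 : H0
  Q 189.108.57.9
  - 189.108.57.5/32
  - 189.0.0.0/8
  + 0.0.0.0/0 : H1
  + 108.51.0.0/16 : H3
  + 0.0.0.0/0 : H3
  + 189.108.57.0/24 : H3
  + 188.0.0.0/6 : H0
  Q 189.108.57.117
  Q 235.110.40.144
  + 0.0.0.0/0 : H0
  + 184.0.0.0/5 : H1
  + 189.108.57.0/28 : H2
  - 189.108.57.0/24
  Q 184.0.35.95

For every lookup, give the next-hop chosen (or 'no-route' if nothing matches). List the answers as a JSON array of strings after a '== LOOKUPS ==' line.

Process each operation:
  add 108.51.176.0/20 -> H3 at depth 20
  del 108.51.176.0/20 (clear depth 20)
  add 189.108.57.5/32 -> H3 at depth 32
  add 189.0.0.0/8 -> H0 at depth 8
  Q 189.108.57.5: descend 10111101011011000011100100000101 ; hops seen [H0,H3] ; pick H3
  add 189.108.57.0/28 -> H0 at depth 28
  Q 189.108.57.9: descend 1011110101101100001110010000 ; hops seen [H0,H0] ; pick H0
  del 189.108.57.5/32 (clear depth 32)
  del 189.0.0.0/8 (clear depth 8)
  add 0.0.0.0/0 -> H1 at depth 0
  add 108.51.0.0/16 -> H3 at depth 16
  add 0.0.0.0/0 -> H3 at depth 0
  add 189.108.57.0/24 -> H3 at depth 24
  add 188.0.0.0/6 -> H0 at depth 6
  Q 189.108.57.117: descend 1011110101101100001110010 ; hops seen [H3,H0,H3] ; pick H3
  Q 235.110.40.144: descend 1 ; hops seen [H3] ; pick H3
  add 0.0.0.0/0 -> H0 at depth 0
  add 184.0.0.0/5 -> H1 at depth 5
  add 189.108.57.0/28 -> H2 at depth 28
  del 189.108.57.0/24 (clear depth 24)
  Q 184.0.35.95: descend 10111 ; hops seen [H0,H1] ; pick H1

== LOOKUPS ==
["H3","H0","H3","H3","H1"]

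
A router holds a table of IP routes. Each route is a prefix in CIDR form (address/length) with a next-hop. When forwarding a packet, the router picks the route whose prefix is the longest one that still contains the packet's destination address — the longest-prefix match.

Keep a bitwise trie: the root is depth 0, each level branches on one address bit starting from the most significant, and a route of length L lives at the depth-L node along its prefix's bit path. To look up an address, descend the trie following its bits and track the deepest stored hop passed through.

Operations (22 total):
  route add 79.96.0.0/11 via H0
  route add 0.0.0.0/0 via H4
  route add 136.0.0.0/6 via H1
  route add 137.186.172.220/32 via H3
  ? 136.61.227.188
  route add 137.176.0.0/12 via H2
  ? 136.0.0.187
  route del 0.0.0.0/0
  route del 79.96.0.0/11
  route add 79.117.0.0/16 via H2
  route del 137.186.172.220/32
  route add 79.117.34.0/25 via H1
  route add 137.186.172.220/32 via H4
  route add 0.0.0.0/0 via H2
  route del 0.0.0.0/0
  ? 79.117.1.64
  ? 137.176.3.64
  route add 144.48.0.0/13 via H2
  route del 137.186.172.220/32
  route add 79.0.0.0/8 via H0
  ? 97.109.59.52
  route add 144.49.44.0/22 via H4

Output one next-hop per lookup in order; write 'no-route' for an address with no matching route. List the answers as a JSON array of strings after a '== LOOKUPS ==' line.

Apply in order:
  + 79.96.0.0/11 (H0) depth=11
  + 0.0.0.0/0 (H4) depth=0
  + 136.0.0.0/6 (H1) depth=6
  + 137.186.172.220/32 (H3) depth=32
  Q 136.61.227.188: descend 1000100 ; hops seen [H4,H1] ; pick H1
  + 137.176.0.0/12 (H2) depth=12
  Q 136.0.0.187: descend 1000100 ; hops seen [H4,H1] ; pick H1
  - 0.0.0.0/0 clear@0
  - 79.96.0.0/11 clear@11
  + 79.117.0.0/16 (H2) depth=16
  - 137.186.172.220/32 clear@32
  + 79.117.34.0/25 (H1) depth=25
  + 137.186.172.220/32 (H4) depth=32
  + 0.0.0.0/0 (H2) depth=0
  - 0.0.0.0/0 clear@0
  Q 79.117.1.64: descend 010011110111010100 ; hops seen [H2] ; pick H2
  Q 137.176.3.64: descend 100010011011 ; hops seen [H1,H2] ; pick H2
  + 144.48.0.0/13 (H2) depth=13
  - 137.186.172.220/32 clear@32
  + 79.0.0.0/8 (H0) depth=8
  Q 97.109.59.52: descend 01 ; hops seen [∅] ; pick no-route
  + 144.49.44.0/22 (H4) depth=22

== LOOKUPS ==
["H1","H1","H2","H2","no-route"]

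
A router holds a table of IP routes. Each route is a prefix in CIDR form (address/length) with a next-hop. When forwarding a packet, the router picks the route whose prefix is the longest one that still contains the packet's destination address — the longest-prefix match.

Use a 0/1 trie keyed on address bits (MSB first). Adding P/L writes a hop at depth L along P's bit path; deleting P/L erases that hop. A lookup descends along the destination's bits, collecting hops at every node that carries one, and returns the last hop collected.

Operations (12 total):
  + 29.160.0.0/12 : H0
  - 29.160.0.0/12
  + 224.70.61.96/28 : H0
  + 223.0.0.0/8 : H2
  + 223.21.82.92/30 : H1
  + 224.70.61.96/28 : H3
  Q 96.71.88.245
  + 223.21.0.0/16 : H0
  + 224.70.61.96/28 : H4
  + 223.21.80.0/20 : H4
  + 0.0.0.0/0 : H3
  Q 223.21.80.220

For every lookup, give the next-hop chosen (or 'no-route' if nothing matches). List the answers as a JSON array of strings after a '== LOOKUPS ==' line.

Process each operation:
  add 29.160.0.0/12 -> H0 at depth 12
  - 29.160.0.0/12 clear@12
  add 224.70.61.96/28 -> H0 at depth 28
  add 223.0.0.0/8 -> H2 at depth 8
  add 223.21.82.92/30 -> H1 at depth 30
  add 224.70.61.96/28 -> H3 at depth 28
  lookup 96.71.88.245: bits 0 walk d0:-→d1:- -> no-route
  add 223.21.0.0/16 -> H0 at depth 16
  add 224.70.61.96/28 -> H4 at depth 28
  add 223.21.80.0/20 -> H4 at depth 20
  add 0.0.0.0/0 -> H3 at depth 0
  lookup 223.21.80.220: bits 1101111100010101010100 walk d0:H3→d1:-→d2:-→d3:-→d4:-→d5:-→d6:-→d7:-→d8:H2→d9:-→d10:-→d11:-→d12:-→d13:-→d14:-→d15:-→d16:H0→d17:-→d18:-→d19:-→d20:H4→d21:-→d22:- -> H4

== LOOKUPS ==
["no-route","H4"]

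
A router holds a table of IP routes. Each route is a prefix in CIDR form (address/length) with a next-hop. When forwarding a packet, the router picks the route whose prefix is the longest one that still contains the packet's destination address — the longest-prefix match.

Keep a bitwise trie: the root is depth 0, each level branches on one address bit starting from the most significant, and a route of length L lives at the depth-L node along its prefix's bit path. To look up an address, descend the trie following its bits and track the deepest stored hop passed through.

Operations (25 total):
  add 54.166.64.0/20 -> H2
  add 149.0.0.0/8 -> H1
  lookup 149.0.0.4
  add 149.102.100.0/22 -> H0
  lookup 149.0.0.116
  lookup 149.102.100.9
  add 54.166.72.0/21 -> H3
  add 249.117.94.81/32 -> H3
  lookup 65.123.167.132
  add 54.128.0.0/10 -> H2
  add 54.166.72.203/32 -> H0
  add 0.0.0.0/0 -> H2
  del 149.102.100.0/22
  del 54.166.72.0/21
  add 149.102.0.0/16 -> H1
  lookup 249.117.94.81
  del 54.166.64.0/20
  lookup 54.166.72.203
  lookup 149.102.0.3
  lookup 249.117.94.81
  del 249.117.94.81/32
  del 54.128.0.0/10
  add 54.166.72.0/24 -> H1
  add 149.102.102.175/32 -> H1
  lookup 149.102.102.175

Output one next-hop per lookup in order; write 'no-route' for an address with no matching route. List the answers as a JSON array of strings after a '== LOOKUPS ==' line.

Trace:
  add 54.166.64.0/20 -> H2 at depth 20
  add 149.0.0.0/8 -> H1 at depth 8
  ? 149.0.0.4  path d0:-→d1:-→d2:-→d3:-→d4:-→d5:-→d6:-→d7:-→d8:H1  best=H1
  add 149.102.100.0/22 -> H0 at depth 22
  ? 149.0.0.116  path d0:-→d1:-→d2:-→d3:-→d4:-→d5:-→d6:-→d7:-→d8:H1→d9:-  best=H1
  ? 149.102.100.9  path d0:-→d1:-→d2:-→d3:-→d4:-→d5:-→d6:-→d7:-→d8:H1→d9:-→d10:-→d11:-→d12:-→d13:-→d14:-→d15:-→d16:-→d17:-→d18:-→d19:-→d20:-→d21:-→d22:H0  best=H0
  add 54.166.72.0/21 -> H3 at depth 21
  add 249.117.94.81/32 -> H3 at depth 32
  ? 65.123.167.132  path d0:-→d1:-  best=no-route
  add 54.128.0.0/10 -> H2 at depth 10
  add 54.166.72.203/32 -> H0 at depth 32
  add 0.0.0.0/0 -> H2 at depth 0
  - 149.102.100.0/22 clear@22
  - 54.166.72.0/21 clear@21
  add 149.102.0.0/16 -> H1 at depth 16
  ? 249.117.94.81  path d0:H2→d1:-→d2:-→d3:-→d4:-→d5:-→d6:-→d7:-→d8:-→d9:-→d10:-→d11:-→d12:-→d13:-→d14:-→d15:-→d16:-→d17:-→d18:-→d19:-→d20:-→d21:-→d22:-→d23:-→d24:-→d25:-→d26:-→d27:-→d28:-→d29:-→d30:-→d31:-→d32:H3  best=H3
  - 54.166.64.0/20 clear@20
  ? 54.166.72.203  path d0:H2→d1:-→d2:-→d3:-→d4:-→d5:-→d6:-→d7:-→d8:-→d9:-→d10:H2→d11:-→d12:-→d13:-→d14:-→d15:-→d16:-→d17:-→d18:-→d19:-→d20:-→d21:-→d22:-→d23:-→d24:-→d25:-→d26:-→d27:-→d28:-→d29:-→d30:-→d31:-→d32:H0  best=H0
  ? 149.102.0.3  path d0:H2→d1:-→d2:-→d3:-→d4:-→d5:-→d6:-→d7:-→d8:H1→d9:-→d10:-→d11:-→d12:-→d13:-→d14:-→d15:-→d16:H1→d17:-  best=H1
  ? 249.117.94.81  path d0:H2→d1:-→d2:-→d3:-→d4:-→d5:-→d6:-→d7:-→d8:-→d9:-→d10:-→d11:-→d12:-→d13:-→d14:-→d15:-→d16:-→d17:-→d18:-→d19:-→d20:-→d21:-→d22:-→d23:-→d24:-→d25:-→d26:-→d27:-→d28:-→d29:-→d30:-→d31:-→d32:H3  best=H3
  - 249.117.94.81/32 clear@32
  - 54.128.0.0/10 clear@10
  add 54.166.72.0/24 -> H1 at depth 24
  add 149.102.102.175/32 -> H1 at depth 32
  ? 149.102.102.175  path d0:H2→d1:-→d2:-→d3:-→d4:-→d5:-→d6:-→d7:-→d8:H1→d9:-→d10:-→d11:-→d12:-→d13:-→d14:-→d15:-→d16:H1→d17:-→d18:-→d19:-→d20:-→d21:-→d22:-→d23:-→d24:-→d25:-→d26:-→d27:-→d28:-→d29:-→d30:-→d31:-→d32:H1  best=H1

== LOOKUPS ==
["H1","H1","H0","no-route","H3","H0","H1","H3","H1"]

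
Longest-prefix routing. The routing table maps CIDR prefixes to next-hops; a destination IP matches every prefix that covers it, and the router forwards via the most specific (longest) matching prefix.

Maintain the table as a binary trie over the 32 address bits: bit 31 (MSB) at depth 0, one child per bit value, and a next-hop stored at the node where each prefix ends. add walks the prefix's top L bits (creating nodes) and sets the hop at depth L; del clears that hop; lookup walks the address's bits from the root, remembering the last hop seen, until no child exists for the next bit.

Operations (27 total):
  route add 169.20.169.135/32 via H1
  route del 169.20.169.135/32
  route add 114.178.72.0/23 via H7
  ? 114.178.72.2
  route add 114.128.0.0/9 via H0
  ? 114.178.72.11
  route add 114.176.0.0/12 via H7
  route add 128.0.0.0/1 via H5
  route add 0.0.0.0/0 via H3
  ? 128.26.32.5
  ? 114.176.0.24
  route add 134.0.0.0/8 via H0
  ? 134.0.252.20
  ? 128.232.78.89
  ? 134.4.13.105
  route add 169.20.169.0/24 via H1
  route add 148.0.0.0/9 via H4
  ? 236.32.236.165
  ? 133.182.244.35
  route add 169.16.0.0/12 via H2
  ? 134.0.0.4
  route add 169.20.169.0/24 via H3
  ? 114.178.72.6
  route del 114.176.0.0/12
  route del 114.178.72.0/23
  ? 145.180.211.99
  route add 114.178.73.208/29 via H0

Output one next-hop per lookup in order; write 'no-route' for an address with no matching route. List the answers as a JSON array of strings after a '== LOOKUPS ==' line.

Trace:
  + 169.20.169.135/32 (H1) depth=32
  del 169.20.169.135/32 (clear depth 32)
  + 114.178.72.0/23 (H7) depth=23
  lookup 114.178.72.2: bits 01110010101100100100100 walk d0:-→d1:-→d2:-→d3:-→d4:-→d5:-→d6:-→d7:-→d8:-→d9:-→d10:-→d11:-→d12:-→d13:-→d14:-→d15:-→d16:-→d17:-→d18:-→d19:-→d20:-→d21:-→d22:-→d23:H7 -> H7
  + 114.128.0.0/9 (H0) depth=9
  lookup 114.178.72.11: bits 01110010101100100100100 walk d0:-→d1:-→d2:-→d3:-→d4:-→d5:-→d6:-→d7:-→d8:-→d9:H0→d10:-→d11:-→d12:-→d13:-→d14:-→d15:-→d16:-→d17:-→d18:-→d19:-→d20:-→d21:-→d22:-→d23:H7 -> H7
  + 114.176.0.0/12 (H7) depth=12
  + 128.0.0.0/1 (H5) depth=1
  + 0.0.0.0/0 (H3) depth=0
  lookup 128.26.32.5: bits 10 walk d0:H3→d1:H5→d2:- -> H5
  lookup 114.176.0.24: bits 01110010101100 walk d0:H3→d1:-→d2:-→d3:-→d4:-→d5:-→d6:-→d7:-→d8:-→d9:H0→d10:-→d11:-→d12:H7→d13:-→d14:- -> H7
  + 134.0.0.0/8 (H0) depth=8
  lookup 134.0.252.20: bits 10000110 walk d0:H3→d1:H5→d2:-→d3:-→d4:-→d5:-→d6:-→d7:-→d8:H0 -> H0
  lookup 128.232.78.89: bits 10000 walk d0:H3→d1:H5→d2:-→d3:-→d4:-→d5:- -> H5
  lookup 134.4.13.105: bits 10000110 walk d0:H3→d1:H5→d2:-→d3:-→d4:-→d5:-→d6:-→d7:-→d8:H0 -> H0
  + 169.20.169.0/24 (H1) depth=24
  + 148.0.0.0/9 (H4) depth=9
  lookup 236.32.236.165: bits 1 walk d0:H3→d1:H5 -> H5
  lookup 133.182.244.35: bits 100001 walk d0:H3→d1:H5→d2:-→d3:-→d4:-→d5:-→d6:- -> H5
  + 169.16.0.0/12 (H2) depth=12
  lookup 134.0.0.4: bits 10000110 walk d0:H3→d1:H5→d2:-→d3:-→d4:-→d5:-→d6:-→d7:-→d8:H0 -> H0
  + 169.20.169.0/24 (H3) depth=24
  lookup 114.178.72.6: bits 01110010101100100100100 walk d0:H3→d1:-→d2:-→d3:-→d4:-→d5:-→d6:-→d7:-→d8:-→d9:H0→d10:-→d11:-→d12:H7→d13:-→d14:-→d15:-→d16:-→d17:-→d18:-→d19:-→d20:-→d21:-→d22:-→d23:H7 -> H7
  del 114.176.0.0/12 (clear depth 12)
  del 114.178.72.0/23 (clear depth 23)
  lookup 145.180.211.99: bits 10010 walk d0:H3→d1:H5→d2:-→d3:-→d4:-→d5:- -> H5
  + 114.178.73.208/29 (H0) depth=29

== LOOKUPS ==
["H7","H7","H5","H7","H0","H5","H0","H5","H5","H0","H7","H5"]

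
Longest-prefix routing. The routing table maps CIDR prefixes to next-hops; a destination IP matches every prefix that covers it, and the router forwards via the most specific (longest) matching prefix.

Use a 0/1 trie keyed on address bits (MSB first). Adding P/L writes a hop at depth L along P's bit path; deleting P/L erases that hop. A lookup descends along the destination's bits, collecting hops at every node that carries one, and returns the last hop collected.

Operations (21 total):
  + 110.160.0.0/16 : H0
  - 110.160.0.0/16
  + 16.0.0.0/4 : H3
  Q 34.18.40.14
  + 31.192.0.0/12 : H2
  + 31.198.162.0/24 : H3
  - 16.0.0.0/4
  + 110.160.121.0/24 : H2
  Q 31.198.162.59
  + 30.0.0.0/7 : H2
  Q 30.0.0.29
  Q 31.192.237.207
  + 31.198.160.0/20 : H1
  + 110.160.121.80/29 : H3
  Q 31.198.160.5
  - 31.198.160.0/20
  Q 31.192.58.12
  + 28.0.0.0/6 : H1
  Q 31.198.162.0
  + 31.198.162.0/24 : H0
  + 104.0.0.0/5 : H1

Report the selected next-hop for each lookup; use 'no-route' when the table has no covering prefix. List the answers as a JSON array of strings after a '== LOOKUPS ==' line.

Apply in order:
  add 110.160.0.0/16 -> H0 at depth 16
  del 110.160.0.0/16 (clear depth 16)
  add 16.0.0.0/4 -> H3 at depth 4
  ? 34.18.40.14  path d0:-→d1:-→d2:-  best=no-route
  add 31.192.0.0/12 -> H2 at depth 12
  add 31.198.162.0/24 -> H3 at depth 24
  del 16.0.0.0/4 (clear depth 4)
  add 110.160.121.0/24 -> H2 at depth 24
  ? 31.198.162.59  path d0:-→d1:-→d2:-→d3:-→d4:-→d5:-→d6:-→d7:-→d8:-→d9:-→d10:-→d11:-→d12:H2→d13:-→d14:-→d15:-→d16:-→d17:-→d18:-→d19:-→d20:-→d21:-→d22:-→d23:-→d24:H3  best=H3
  add 30.0.0.0/7 -> H2 at depth 7
  ? 30.0.0.29  path d0:-→d1:-→d2:-→d3:-→d4:-→d5:-→d6:-→d7:H2  best=H2
  ? 31.192.237.207  path d0:-→d1:-→d2:-→d3:-→d4:-→d5:-→d6:-→d7:H2→d8:-→d9:-→d10:-→d11:-→d12:H2→d13:-  best=H2
  add 31.198.160.0/20 -> H1 at depth 20
  add 110.160.121.80/29 -> H3 at depth 29
  ? 31.198.160.5  path d0:-→d1:-→d2:-→d3:-→d4:-→d5:-→d6:-→d7:H2→d8:-→d9:-→d10:-→d11:-→d12:H2→d13:-→d14:-→d15:-→d16:-→d17:-→d18:-→d19:-→d20:H1→d21:-→d22:-  best=H1
  del 31.198.160.0/20 (clear depth 20)
  ? 31.192.58.12  path d0:-→d1:-→d2:-→d3:-→d4:-→d5:-→d6:-→d7:H2→d8:-→d9:-→d10:-→d11:-→d12:H2→d13:-  best=H2
  add 28.0.0.0/6 -> H1 at depth 6
  ? 31.198.162.0  path d0:-→d1:-→d2:-→d3:-→d4:-→d5:-→d6:H1→d7:H2→d8:-→d9:-→d10:-→d11:-→d12:H2→d13:-→d14:-→d15:-→d16:-→d17:-→d18:-→d19:-→d20:-→d21:-→d22:-→d23:-→d24:H3  best=H3
  add 31.198.162.0/24 -> H0 at depth 24
  add 104.0.0.0/5 -> H1 at depth 5

== LOOKUPS ==
["no-route","H3","H2","H2","H1","H2","H3"]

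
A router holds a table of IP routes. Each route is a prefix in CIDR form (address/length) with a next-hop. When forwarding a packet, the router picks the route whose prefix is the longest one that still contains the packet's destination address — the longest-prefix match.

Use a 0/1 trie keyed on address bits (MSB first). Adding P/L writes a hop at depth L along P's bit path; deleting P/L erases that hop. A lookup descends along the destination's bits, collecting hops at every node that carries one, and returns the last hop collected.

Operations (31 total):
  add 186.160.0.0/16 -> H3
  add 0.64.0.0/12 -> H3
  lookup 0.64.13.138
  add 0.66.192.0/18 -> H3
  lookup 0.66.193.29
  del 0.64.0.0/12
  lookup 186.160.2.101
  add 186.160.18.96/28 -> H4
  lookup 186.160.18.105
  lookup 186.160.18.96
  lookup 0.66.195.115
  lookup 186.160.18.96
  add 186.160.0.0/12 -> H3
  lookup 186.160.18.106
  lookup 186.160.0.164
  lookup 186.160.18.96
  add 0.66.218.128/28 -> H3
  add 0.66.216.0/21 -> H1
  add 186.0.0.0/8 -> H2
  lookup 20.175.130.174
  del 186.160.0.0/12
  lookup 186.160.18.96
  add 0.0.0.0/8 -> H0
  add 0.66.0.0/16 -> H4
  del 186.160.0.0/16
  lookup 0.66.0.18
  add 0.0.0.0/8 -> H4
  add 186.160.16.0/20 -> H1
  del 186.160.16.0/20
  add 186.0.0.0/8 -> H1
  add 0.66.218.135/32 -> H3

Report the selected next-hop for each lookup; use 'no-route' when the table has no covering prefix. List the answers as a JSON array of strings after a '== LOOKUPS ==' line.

Process each operation:
  add 186.160.0.0/16 -> H3 at depth 16
  add 0.64.0.0/12 -> H3 at depth 12
  Q 0.64.13.138: descend 000000000100 ; hops seen [H3] ; pick H3
  add 0.66.192.0/18 -> H3 at depth 18
  Q 0.66.193.29: descend 000000000100001011 ; hops seen [H3,H3] ; pick H3
  - 0.64.0.0/12 clear@12
  Q 186.160.2.101: descend 1011101010100000 ; hops seen [H3] ; pick H3
  add 186.160.18.96/28 -> H4 at depth 28
  Q 186.160.18.105: descend 1011101010100000000100100110 ; hops seen [H3,H4] ; pick H4
  Q 186.160.18.96: descend 1011101010100000000100100110 ; hops seen [H3,H4] ; pick H4
  Q 0.66.195.115: descend 000000000100001011 ; hops seen [H3] ; pick H3
  Q 186.160.18.96: descend 1011101010100000000100100110 ; hops seen [H3,H4] ; pick H4
  add 186.160.0.0/12 -> H3 at depth 12
  Q 186.160.18.106: descend 1011101010100000000100100110 ; hops seen [H3,H3,H4] ; pick H4
  Q 186.160.0.164: descend 1011101010100000000 ; hops seen [H3,H3] ; pick H3
  Q 186.160.18.96: descend 1011101010100000000100100110 ; hops seen [H3,H3,H4] ; pick H4
  add 0.66.218.128/28 -> H3 at depth 28
  add 0.66.216.0/21 -> H1 at depth 21
  add 186.0.0.0/8 -> H2 at depth 8
  Q 20.175.130.174: descend 000 ; hops seen [∅] ; pick no-route
  - 186.160.0.0/12 clear@12
  Q 186.160.18.96: descend 1011101010100000000100100110 ; hops seen [H2,H3,H4] ; pick H4
  add 0.0.0.0/8 -> H0 at depth 8
  add 0.66.0.0/16 -> H4 at depth 16
  - 186.160.0.0/16 clear@16
  Q 0.66.0.18: descend 0000000001000010 ; hops seen [H0,H4] ; pick H4
  add 0.0.0.0/8 -> H4 at depth 8
  add 186.160.16.0/20 -> H1 at depth 20
  - 186.160.16.0/20 clear@20
  add 186.0.0.0/8 -> H1 at depth 8
  add 0.66.218.135/32 -> H3 at depth 32

== LOOKUPS ==
["H3","H3","H3","H4","H4","H3","H4","H4","H3","H4","no-route","H4","H4"]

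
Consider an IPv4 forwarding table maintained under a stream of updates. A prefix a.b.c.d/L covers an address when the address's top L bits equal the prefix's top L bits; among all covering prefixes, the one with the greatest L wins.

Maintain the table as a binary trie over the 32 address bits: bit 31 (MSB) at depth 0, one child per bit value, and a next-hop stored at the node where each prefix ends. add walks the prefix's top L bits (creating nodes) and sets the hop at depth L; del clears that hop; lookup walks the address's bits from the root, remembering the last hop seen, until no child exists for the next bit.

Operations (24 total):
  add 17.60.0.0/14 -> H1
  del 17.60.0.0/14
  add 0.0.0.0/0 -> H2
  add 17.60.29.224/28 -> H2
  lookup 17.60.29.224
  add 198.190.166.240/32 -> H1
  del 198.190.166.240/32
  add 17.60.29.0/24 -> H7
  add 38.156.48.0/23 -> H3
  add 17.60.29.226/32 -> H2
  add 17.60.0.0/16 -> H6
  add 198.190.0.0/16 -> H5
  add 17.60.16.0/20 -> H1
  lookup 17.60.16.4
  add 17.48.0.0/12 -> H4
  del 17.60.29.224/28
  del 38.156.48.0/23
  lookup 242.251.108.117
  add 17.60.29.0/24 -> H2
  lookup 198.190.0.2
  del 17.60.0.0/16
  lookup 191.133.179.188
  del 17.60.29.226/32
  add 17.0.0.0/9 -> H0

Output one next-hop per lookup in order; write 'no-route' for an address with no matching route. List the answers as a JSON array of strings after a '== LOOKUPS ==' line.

Trace:
  + 17.60.0.0/14 (H1) depth=14
  - 17.60.0.0/14 clear@14
  + 0.0.0.0/0 (H2) depth=0
  + 17.60.29.224/28 (H2) depth=28
  Q 17.60.29.224: descend 0001000100111100000111011110 ; hops seen [H2,H2] ; pick H2
  + 198.190.166.240/32 (H1) depth=32
  - 198.190.166.240/32 clear@32
  + 17.60.29.0/24 (H7) depth=24
  + 38.156.48.0/23 (H3) depth=23
  + 17.60.29.226/32 (H2) depth=32
  + 17.60.0.0/16 (H6) depth=16
  + 198.190.0.0/16 (H5) depth=16
  + 17.60.16.0/20 (H1) depth=20
  Q 17.60.16.4: descend 00010001001111000001 ; hops seen [H2,H6,H1] ; pick H1
  + 17.48.0.0/12 (H4) depth=12
  - 17.60.29.224/28 clear@28
  - 38.156.48.0/23 clear@23
  Q 242.251.108.117: descend 11 ; hops seen [H2] ; pick H2
  + 17.60.29.0/24 (H2) depth=24
  Q 198.190.0.2: descend 1100011010111110 ; hops seen [H2,H5] ; pick H5
  - 17.60.0.0/16 clear@16
  Q 191.133.179.188: descend 1 ; hops seen [H2] ; pick H2
  - 17.60.29.226/32 clear@32
  + 17.0.0.0/9 (H0) depth=9

== LOOKUPS ==
["H2","H1","H2","H5","H2"]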